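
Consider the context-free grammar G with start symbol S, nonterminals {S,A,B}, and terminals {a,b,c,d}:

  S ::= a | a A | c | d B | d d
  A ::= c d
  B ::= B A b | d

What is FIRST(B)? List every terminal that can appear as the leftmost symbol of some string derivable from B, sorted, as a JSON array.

Compute FIRST by fixpoint:
round 1:
  A via A→c d: +{c}
  B via B→d: +{d}
  S via S→a: +{a}
  S via S→c: +{c}
  S via S→d B: +{d}
  FIRST[S]={a,c,d}  FIRST[A]={c}  FIRST[B]={d}
round 2: (stable)
  FIRST[S]={a,c,d}  FIRST[A]={c}  FIRST[B]={d}

FIRST(B) = ["d"]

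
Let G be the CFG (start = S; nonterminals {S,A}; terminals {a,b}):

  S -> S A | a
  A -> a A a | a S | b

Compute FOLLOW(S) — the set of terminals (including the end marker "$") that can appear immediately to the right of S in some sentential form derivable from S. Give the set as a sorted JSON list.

Compute FIRST by fixpoint:
round 1:
  A via A→a A a: +{a}
  A via A→b: +{b}
  S via S→a: +{a}
  FIRST[S]={a}  FIRST[A]={a,b}
round 2: done
  FIRST[S]={a}  FIRST[A]={a,b}

Compute FOLLOW by fixpoint:
FOLLOW(S) := {$}
pass 1:
  A→a A a: FOLLOW(A) ⊇ FIRST(a) = {a}; new: +{a}
  A→a S: FOLLOW(S) ⊇ FOLLOW(A) ⊇ {a}; new: +{a}
  S→S A: FOLLOW(S) ⊇ FIRST(A) = {a,b}; new: +{b}
  S→S A: FOLLOW(A) ⊇ FOLLOW(S) ⊇ {$,a,b}; new: +{$,b}
  FOLLOW(S)={$,a,b}  FOLLOW(A)={$,a,b}
pass 2: — fixpoint
  FOLLOW(S)={$,a,b}  FOLLOW(A)={$,a,b}

FOLLOW(S) = ["$", "a", "b"]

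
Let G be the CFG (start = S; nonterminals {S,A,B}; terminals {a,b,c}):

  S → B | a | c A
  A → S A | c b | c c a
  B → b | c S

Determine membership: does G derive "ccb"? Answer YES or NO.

CNF form of G:
  S -> T0 A | T0 S | a | b
  A -> S A | T0 T1 | T0 X3
  B -> T0 S | b
  T0 -> c
  T1 -> b
  T2 -> a
  X3 -> T0 T2

CYK table (by increasing span):
  cell(0,0) c: {T0}  orig:{}
  cell(1,1) c: {T0}  orig:{}
  cell(2,2) b: {B,S,T1}  orig:{B,S}
  cell(0,1) cc: ∅
  cell(1,2) cb: {A,B,S}
  cell(0,2) ccb: {B,S}

S ∈ T[0,2] ⇒ YES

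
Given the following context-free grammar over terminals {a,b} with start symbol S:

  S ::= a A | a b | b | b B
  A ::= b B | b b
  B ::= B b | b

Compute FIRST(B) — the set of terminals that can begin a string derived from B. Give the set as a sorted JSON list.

FIRST iteration:
round 1:
  A via A→b B: +{b}
  B via B→b: +{b}
  S via S→a A: +{a}
  S via S→b: +{b}
  S: {a,b}  A: {b}  B: {b}
round 2: — fixpoint
  S: {a,b}  A: {b}  B: {b}

FIRST(B) = ["b"]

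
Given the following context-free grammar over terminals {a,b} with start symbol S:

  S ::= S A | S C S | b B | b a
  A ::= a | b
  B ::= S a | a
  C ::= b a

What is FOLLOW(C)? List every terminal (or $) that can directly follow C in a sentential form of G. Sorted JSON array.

Compute FIRST by fixpoint:
pass 1:
  A via A→a: +{a}
  A via A→b: +{b}
  B via B→a: +{a}
  C via C→b a: +{b}
  S via S→b B: +{b}
  FIRST[S]={b}  FIRST[A]={a,b}  FIRST[B]={a}  FIRST[C]={b}
pass 2:
  B via B→S a: +{b}
  FIRST[S]={b}  FIRST[A]={a,b}  FIRST[B]={a,b}  FIRST[C]={b}
pass 3: done
  FIRST[S]={b}  FIRST[A]={a,b}  FIRST[B]={a,b}  FIRST[C]={b}

Compute FOLLOW by fixpoint:
initialize: $ ∈ FOLLOW(S)
round 1:
  B→S a: FOLLOW(S) ⊇ FIRST(a) = {a}; new: +{a}
  S→S A: FOLLOW(S) ⊇ FIRST(A) = {a,b}; new: +{b}
  S→S A: FOLLOW(A) ⊇ FOLLOW(S) ⊇ {$,a,b}; new: +{$,a,b}
  S→S C S: FOLLOW(C) ⊇ FIRST(S) = {b}; new: +{b}
  S→b B: FOLLOW(B) ⊇ FOLLOW(S) ⊇ {$,a,b}; new: +{$,a,b}
  S: {$,a,b}  A: {$,a,b}  B: {$,a,b}  C: {b}
round 2: (no change)
  S: {$,a,b}  A: {$,a,b}  B: {$,a,b}  C: {b}

FOLLOW(C) = ["b"]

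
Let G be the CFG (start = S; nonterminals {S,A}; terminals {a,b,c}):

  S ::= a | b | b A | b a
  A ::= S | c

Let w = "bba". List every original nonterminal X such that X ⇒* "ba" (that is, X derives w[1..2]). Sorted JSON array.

Convert to CNF:
  S -> T0 A | T0 T1 | a | b
  A -> T0 A | T0 T1 | a | b | c
  T0 -> b
  T1 -> a

CYK table (by increasing span) — only the sub-triangle for w[1..2]:
  cell(1,1) b: {A,S,T0}  orig:{A,S}
  cell(2,2) a: {A,S,T1}  orig:{A,S}
  cell(1,2) ba: {A,S}

Original NTs in T[1,2] deriving "ba": ["A", "S"]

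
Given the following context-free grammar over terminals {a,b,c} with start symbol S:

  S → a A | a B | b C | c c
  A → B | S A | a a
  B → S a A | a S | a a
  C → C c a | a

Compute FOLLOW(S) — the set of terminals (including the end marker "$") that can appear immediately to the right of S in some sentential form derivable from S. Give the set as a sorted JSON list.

FIRST sets, iterate to fixpoint:
round 1:
  A via A→a a: +{a}
  B via B→a S: +{a}
  C via C→a: +{a}
  S via S→a A: +{a}
  S via S→b C: +{b}
  S via S→c c: +{c}
  FIRST[S]={a,b,c}  FIRST[A]={a}  FIRST[B]={a}  FIRST[C]={a}
round 2:
  A via A→S A: +{b,c}
  B via B→S a A: +{b,c}
  FIRST[S]={a,b,c}  FIRST[A]={a,b,c}  FIRST[B]={a,b,c}  FIRST[C]={a}
round 3: (no change)
  FIRST[S]={a,b,c}  FIRST[A]={a,b,c}  FIRST[B]={a,b,c}  FIRST[C]={a}

Compute FOLLOW by fixpoint:
initialize: $ ∈ FOLLOW(S)
pass 1:
  A→S A: FOLLOW(S) ⊇ FIRST(A) = {a,b,c}; new: +{a,b,c}
  C→C c a: FOLLOW(C) ⊇ FIRST(c) = {c}; new: +{c}
  S→a A: FOLLOW(A) ⊇ FOLLOW(S) ⊇ {$,a,b,c}; new: +{$,a,b,c}
  S→a B: FOLLOW(B) ⊇ FOLLOW(S) ⊇ {$,a,b,c}; new: +{$,a,b,c}
  S→b C: FOLLOW(C) ⊇ FOLLOW(S) ⊇ {$,a,b,c}; new: +{$,a,b}
  FOLLOW(S)={$,a,b,c}  FOLLOW(A)={$,a,b,c}  FOLLOW(B)={$,a,b,c}  FOLLOW(C)={$,a,b,c}
pass 2: (no change)
  FOLLOW(S)={$,a,b,c}  FOLLOW(A)={$,a,b,c}  FOLLOW(B)={$,a,b,c}  FOLLOW(C)={$,a,b,c}

FOLLOW(S) = ["$", "a", "b", "c"]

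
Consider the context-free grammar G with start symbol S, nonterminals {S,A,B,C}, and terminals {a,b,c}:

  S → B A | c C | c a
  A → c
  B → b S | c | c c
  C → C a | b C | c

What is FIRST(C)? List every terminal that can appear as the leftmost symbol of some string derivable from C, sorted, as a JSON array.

FIRST iteration:
pass 1:
  A via A→c: +{c}
  B via B→b S: +{b}
  B via B→c: +{c}
  C via C→b C: +{b}
  C via C→c: +{c}
  S via S→B A: +{b,c}
  FIRST[S]={b,c}  FIRST[A]={c}  FIRST[B]={b,c}  FIRST[C]={b,c}
pass 2: (no change)
  FIRST[S]={b,c}  FIRST[A]={c}  FIRST[B]={b,c}  FIRST[C]={b,c}

FIRST(C) = ["b", "c"]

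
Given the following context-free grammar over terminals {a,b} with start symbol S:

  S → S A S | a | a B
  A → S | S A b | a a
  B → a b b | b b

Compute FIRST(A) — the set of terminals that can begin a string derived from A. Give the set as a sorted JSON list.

Compute FIRST by fixpoint:
round 1:
  A via A→a a: +{a}
  B via B→a b b: +{a}
  B via B→b b: +{b}
  S via S→a: +{a}
  FIRST[S]={a}  FIRST[A]={a}  FIRST[B]={a,b}
round 2: (stable)
  FIRST[S]={a}  FIRST[A]={a}  FIRST[B]={a,b}

FIRST(A) = ["a"]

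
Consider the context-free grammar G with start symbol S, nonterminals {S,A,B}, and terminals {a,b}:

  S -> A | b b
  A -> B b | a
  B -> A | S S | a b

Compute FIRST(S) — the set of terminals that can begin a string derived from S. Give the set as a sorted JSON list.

Compute FIRST by fixpoint:
pass 1:
  A via A→a: +{a}
  B via B→A: +{a}
  S via S→A: +{a}
  S via S→b b: +{b}
  FIRST(S)={a,b}  FIRST(A)={a}  FIRST(B)={a}
pass 2:
  B via B→S S: +{b}
  FIRST(S)={a,b}  FIRST(A)={a}  FIRST(B)={a,b}
pass 3:
  A via A→B b: +{b}
  FIRST(S)={a,b}  FIRST(A)={a,b}  FIRST(B)={a,b}
pass 4: (no change)
  FIRST(S)={a,b}  FIRST(A)={a,b}  FIRST(B)={a,b}

FIRST(S) = ["a", "b"]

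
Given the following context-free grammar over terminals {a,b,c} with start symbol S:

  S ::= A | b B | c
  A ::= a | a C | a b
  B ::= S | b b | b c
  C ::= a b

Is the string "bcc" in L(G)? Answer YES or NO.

CNF form of G:
  S -> T0 C | T0 T1 | T1 B | a | c
  A -> T0 C | T0 T1 | a
  B -> T0 C | T0 T1 | T1 B | T1 T1 | T1 T2 | a | c
  C -> T0 T1
  T0 -> a
  T1 -> b
  T2 -> c

CYK table (by increasing span):
  [0..0]={T1}  "b"  orig:{}
  [1..1]={B,S,T2}  "c"  orig:{B,S}
  [2..2]={B,S,T2}  "c"  orig:{B,S}
  [0..1]={B,S}  "bc"
  [1..2]=∅  "cc"
  [0..2]=∅  "bcc"

S ∉ T[0,2] ⇒ NO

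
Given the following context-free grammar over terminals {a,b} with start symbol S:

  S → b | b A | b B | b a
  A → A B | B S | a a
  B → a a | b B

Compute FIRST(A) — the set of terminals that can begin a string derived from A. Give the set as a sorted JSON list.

FIRST iteration:
iter 1:
  A via A→a a: +{a}
  B via B→a a: +{a}
  B via B→b B: +{b}
  S via S→b: +{b}
  FIRST(S)={b}  FIRST(A)={a}  FIRST(B)={a,b}
iter 2:
  A via A→B S: +{b}
  FIRST(S)={b}  FIRST(A)={a,b}  FIRST(B)={a,b}
iter 3: (no change)
  FIRST(S)={b}  FIRST(A)={a,b}  FIRST(B)={a,b}

FIRST(A) = ["a", "b"]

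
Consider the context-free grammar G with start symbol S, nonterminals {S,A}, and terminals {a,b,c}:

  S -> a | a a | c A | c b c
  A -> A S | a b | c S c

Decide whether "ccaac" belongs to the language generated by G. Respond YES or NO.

Convert to CNF:
  S -> T0 T0 | T2 A | T2 X4 | a
  A -> A S | T0 T1 | T2 X3
  T0 -> a
  T1 -> b
  T2 -> c
  X3 -> S T2
  X4 -> T1 T2

CYK fill:
  cell(0,0) c: {T2}  orig:{}
  cell(1,1) c: {T2}  orig:{}
  cell(2,2) a: {S,T0}  orig:{S}
  cell(3,3) a: {S,T0}  orig:{S}
  cell(4,4) c: {T2}  orig:{}
  cell(0,1) cc: ∅
  cell(1,2) ca: ∅
  cell(2,3) aa: {S}
  cell(3,4) ac: {X3}  orig:{}
  cell(0,2) cca: ∅
  cell(1,3) caa: ∅
  cell(2,4) aac: {X3}  orig:{}
  cell(0,3) ccaa: ∅
  cell(1,4) caac: {A}
  cell(0,4) ccaac: {S}

S ∈ T[0,4] ⇒ YES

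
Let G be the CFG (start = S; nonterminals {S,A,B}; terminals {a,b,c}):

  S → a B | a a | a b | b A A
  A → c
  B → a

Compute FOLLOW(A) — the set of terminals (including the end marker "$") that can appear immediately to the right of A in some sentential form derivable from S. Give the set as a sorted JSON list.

FIRST sets, iterate to fixpoint:
iter 1:
  A via A→c: +{c}
  B via B→a: +{a}
  S via S→a B: +{a}
  S via S→b A A: +{b}
  S: {a,b}  A: {c}  B: {a}
iter 2: — fixpoint
  S: {a,b}  A: {c}  B: {a}

FOLLOW iteration:
seed FOLLOW(S) with $
pass 1:
  S→a B: FOLLOW(B) ⊇ FOLLOW(S) ⊇ {$}; new: +{$}
  S→b A A: FOLLOW(A) ⊇ FIRST(A) = {c}; new: +{c}
  S→b A A: FOLLOW(A) ⊇ FOLLOW(S) ⊇ {$}; new: +{$}
  FOLLOW(S)={$}  FOLLOW(A)={$,c}  FOLLOW(B)={$}
pass 2: (no change)
  FOLLOW(S)={$}  FOLLOW(A)={$,c}  FOLLOW(B)={$}

FOLLOW(A) = ["$", "c"]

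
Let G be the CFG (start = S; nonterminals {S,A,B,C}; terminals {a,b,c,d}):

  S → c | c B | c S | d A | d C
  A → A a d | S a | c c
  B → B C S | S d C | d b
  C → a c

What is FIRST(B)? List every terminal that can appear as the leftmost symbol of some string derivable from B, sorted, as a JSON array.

FIRST iteration:
round 1:
  A via A→c c: +{c}
  B via B→d b: +{d}
  C via C→a c: +{a}
  S via S→c: +{c}
  S via S→d A: +{d}
  S: {c,d}  A: {c}  B: {d}  C: {a}
round 2:
  A via A→S a: +{d}
  B via B→S d C: +{c}
  S: {c,d}  A: {c,d}  B: {c,d}  C: {a}
round 3: (no change)
  S: {c,d}  A: {c,d}  B: {c,d}  C: {a}

FIRST(B) = ["c", "d"]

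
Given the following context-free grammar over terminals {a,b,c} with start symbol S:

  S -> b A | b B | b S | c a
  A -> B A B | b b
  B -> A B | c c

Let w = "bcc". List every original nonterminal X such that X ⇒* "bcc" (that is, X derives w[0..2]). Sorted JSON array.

CNF form of G:
  S -> T0 A | T0 B | T0 S | T1 T2
  A -> B X3 | T0 T0
  B -> A B | T1 T1
  T0 -> b
  T1 -> c
  T2 -> a
  X3 -> A B

CYK fill, restricted to cells inside w[0..2]:
  T[0,0] 'b' = {T0}  orig:{}
  T[1,1] 'c' = {T1}  orig:{}
  T[2,2] 'c' = {T1}  orig:{}
  T[0,1] 'bc' = ∅
  T[1,2] 'cc' = {B}
  T[0,2] 'bcc' = {S}

Original NTs in T[0,2] deriving "bcc": ["S"]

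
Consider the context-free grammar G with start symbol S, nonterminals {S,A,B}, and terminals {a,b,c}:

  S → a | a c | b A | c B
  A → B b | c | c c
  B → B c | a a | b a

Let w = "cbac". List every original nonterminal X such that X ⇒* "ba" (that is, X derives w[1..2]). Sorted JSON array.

CNF form of G:
  S -> T0 A | T1 B | T2 T1 | a
  A -> B T0 | T1 T1 | c
  B -> B T1 | T0 T2 | T2 T2
  T0 -> b
  T1 -> c
  T2 -> a

CYK fill (cells [i..j] with 1 ≤ i ≤ j ≤ 2 only):
  cell(1,1) b: {T0}  orig:{}
  cell(2,2) a: {S,T2}  orig:{S}
  cell(1,2) ba: {B}

Original NTs in T[1,2] deriving "ba": ["B"]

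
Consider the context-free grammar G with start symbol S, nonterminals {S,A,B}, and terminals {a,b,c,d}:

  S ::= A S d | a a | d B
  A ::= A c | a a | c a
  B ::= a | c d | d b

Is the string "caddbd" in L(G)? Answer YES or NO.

Convert to CNF:
  S -> A X4 | T1 T1 | T2 B
  A -> A T0 | T0 T1 | T1 T1
  B -> T0 T2 | T2 T3 | a
  T0 -> c
  T1 -> a
  T2 -> d
  T3 -> b
  X4 -> S T2

CYK fill:
  [0..0]={T0}  "c"  orig:{}
  [1..1]={B,T1}  "a"  orig:{B}
  [2..2]={T2}  "d"  orig:{}
  [3..3]={T2}  "d"  orig:{}
  [4..4]={T3}  "b"  orig:{}
  [5..5]={T2}  "d"  orig:{}
  [0..1]={A}  "ca"
  [1..2]=∅  "ad"
  [2..3]=∅  "dd"
  [3..4]={B}  "db"
  [4..5]=∅  "bd"
  [0..2]=∅  "cad"
  [1..3]=∅  "add"
  [2..4]={S}  "ddb"
  [3..5]=∅  "dbd"
  [0..3]=∅  "cadd"
  [1..4]=∅  "addb"
  [2..5]={X4}  "ddbd"  orig:{}
  [0..4]=∅  "caddb"
  [1..5]=∅  "addbd"
  [0..5]={S}  "caddbd"

S ∈ T[0,5] ⇒ YES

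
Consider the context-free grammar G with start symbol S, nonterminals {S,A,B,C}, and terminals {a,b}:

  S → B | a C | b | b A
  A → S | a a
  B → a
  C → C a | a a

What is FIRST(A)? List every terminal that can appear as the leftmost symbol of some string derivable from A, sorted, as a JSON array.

FIRST sets, iterate to fixpoint:
iter 1:
  A via A→a a: +{a}
  B via B→a: +{a}
  C via C→a a: +{a}
  S via S→B: +{a}
  S via S→b: +{b}
  FIRST[S]={a,b}  FIRST[A]={a}  FIRST[B]={a}  FIRST[C]={a}
iter 2:
  A via A→S: +{b}
  FIRST[S]={a,b}  FIRST[A]={a,b}  FIRST[B]={a}  FIRST[C]={a}
iter 3: (stable)
  FIRST[S]={a,b}  FIRST[A]={a,b}  FIRST[B]={a}  FIRST[C]={a}

FIRST(A) = ["a", "b"]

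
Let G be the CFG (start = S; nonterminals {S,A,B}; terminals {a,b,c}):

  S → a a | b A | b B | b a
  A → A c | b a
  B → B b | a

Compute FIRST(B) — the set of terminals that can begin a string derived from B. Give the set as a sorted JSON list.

FIRST iteration:
round 1:
  A via A→b a: +{b}
  B via B→a: +{a}
  S via S→a a: +{a}
  S via S→b A: +{b}
  FIRST[S]={a,b}  FIRST[A]={b}  FIRST[B]={a}
round 2: (no change)
  FIRST[S]={a,b}  FIRST[A]={b}  FIRST[B]={a}

FIRST(B) = ["a"]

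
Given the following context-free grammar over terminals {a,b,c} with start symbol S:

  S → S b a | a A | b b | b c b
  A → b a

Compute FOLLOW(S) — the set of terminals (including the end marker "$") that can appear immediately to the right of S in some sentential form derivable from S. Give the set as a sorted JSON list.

Compute FIRST by fixpoint:
round 1:
  A via A→b a: +{b}
  S via S→a A: +{a}
  S via S→b b: +{b}
  FIRST(S)={a,b}  FIRST(A)={b}
round 2: done
  FIRST(S)={a,b}  FIRST(A)={b}

Compute FOLLOW by fixpoint:
initialize: $ ∈ FOLLOW(S)
iter 1:
  S→S b a: FOLLOW(S) ⊇ FIRST(b) = {b}; new: +{b}
  S→a A: FOLLOW(A) ⊇ FOLLOW(S) ⊇ {$,b}; new: +{$,b}
  FOLLOW[S]={$,b}  FOLLOW[A]={$,b}
iter 2: done
  FOLLOW[S]={$,b}  FOLLOW[A]={$,b}

FOLLOW(S) = ["$", "b"]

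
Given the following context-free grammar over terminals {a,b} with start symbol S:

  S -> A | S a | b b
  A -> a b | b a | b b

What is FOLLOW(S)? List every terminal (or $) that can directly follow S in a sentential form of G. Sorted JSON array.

FIRST iteration:
iter 1:
  A via A→a b: +{a}
  A via A→b a: +{b}
  S via S→A: +{a,b}
  S: {a,b}  A: {a,b}
iter 2: — fixpoint
  S: {a,b}  A: {a,b}

FOLLOW sets:
seed FOLLOW(S) with $
pass 1:
  S→A: FOLLOW(A) ⊇ FOLLOW(S) ⊇ {$}; new: +{$}
  S→S a: FOLLOW(S) ⊇ FIRST(a) = {a}; new: +{a}
  FOLLOW(S)={$,a}  FOLLOW(A)={$}
pass 2:
  S→A: FOLLOW(A) ⊇ FOLLOW(S) ⊇ {$,a}; new: +{a}
  FOLLOW(S)={$,a}  FOLLOW(A)={$,a}
pass 3: (no change)
  FOLLOW(S)={$,a}  FOLLOW(A)={$,a}

FOLLOW(S) = ["$", "a"]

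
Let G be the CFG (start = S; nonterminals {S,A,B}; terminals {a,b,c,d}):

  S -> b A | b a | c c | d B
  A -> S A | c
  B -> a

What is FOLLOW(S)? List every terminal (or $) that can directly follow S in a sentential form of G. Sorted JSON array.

Compute FIRST by fixpoint:
pass 1:
  A via A→c: +{c}
  B via B→a: +{a}
  S via S→b A: +{b}
  S via S→c c: +{c}
  S via S→d B: +{d}
  FIRST(S)={b,c,d}  FIRST(A)={c}  FIRST(B)={a}
pass 2:
  A via A→S A: +{b,d}
  FIRST(S)={b,c,d}  FIRST(A)={b,c,d}  FIRST(B)={a}
pass 3: — fixpoint
  FIRST(S)={b,c,d}  FIRST(A)={b,c,d}  FIRST(B)={a}

FOLLOW iteration:
FOLLOW(S) := {$}
iter 1:
  A→S A: FOLLOW(S) ⊇ FIRST(A) = {b,c,d}; new: +{b,c,d}
  S→b A: FOLLOW(A) ⊇ FOLLOW(S) ⊇ {$,b,c,d}; new: +{$,b,c,d}
  S→d B: FOLLOW(B) ⊇ FOLLOW(S) ⊇ {$,b,c,d}; new: +{$,b,c,d}
  FOLLOW[S]={$,b,c,d}  FOLLOW[A]={$,b,c,d}  FOLLOW[B]={$,b,c,d}
iter 2: done
  FOLLOW[S]={$,b,c,d}  FOLLOW[A]={$,b,c,d}  FOLLOW[B]={$,b,c,d}

FOLLOW(S) = ["$", "b", "c", "d"]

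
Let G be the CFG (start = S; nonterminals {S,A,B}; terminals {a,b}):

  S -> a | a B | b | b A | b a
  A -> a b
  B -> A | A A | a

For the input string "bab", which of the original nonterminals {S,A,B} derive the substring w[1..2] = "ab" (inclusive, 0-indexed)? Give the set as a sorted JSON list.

Convert to CNF:
  S -> T0 B | T1 A | T1 T0 | a | b
  A -> T0 T1
  B -> A A | T0 T1 | a
  T0 -> a
  T1 -> b

CYK fill (cells [i..j] with 1 ≤ i ≤ j ≤ 2 only):
  T[1,1] 'a' = {B,S,T0}  orig:{B,S}
  T[2,2] 'b' = {S,T1}  orig:{S}
  T[1,2] 'ab' = {A,B}

Original NTs in T[1,2] deriving "ab": ["A", "B"]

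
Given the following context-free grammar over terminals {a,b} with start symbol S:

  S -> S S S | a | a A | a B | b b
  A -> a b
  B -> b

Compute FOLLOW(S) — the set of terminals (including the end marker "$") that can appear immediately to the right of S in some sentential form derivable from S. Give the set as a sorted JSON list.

Compute FIRST by fixpoint:
[1]
  A via A→a b: +{a}
  B via B→b: +{b}
  S via S→a: +{a}
  S via S→b b: +{b}
  FIRST(S)={a,b}  FIRST(A)={a}  FIRST(B)={b}
[2] (stable)
  FIRST(S)={a,b}  FIRST(A)={a}  FIRST(B)={b}

FOLLOW sets:
FOLLOW(S) := {$}
pass 1:
  S→S S S: FOLLOW(S) ⊇ FIRST(S) = {a,b}; new: +{a,b}
  S→a A: FOLLOW(A) ⊇ FOLLOW(S) ⊇ {$,a,b}; new: +{$,a,b}
  S→a B: FOLLOW(B) ⊇ FOLLOW(S) ⊇ {$,a,b}; new: +{$,a,b}
  FOLLOW(S)={$,a,b}  FOLLOW(A)={$,a,b}  FOLLOW(B)={$,a,b}
pass 2: — fixpoint
  FOLLOW(S)={$,a,b}  FOLLOW(A)={$,a,b}  FOLLOW(B)={$,a,b}

FOLLOW(S) = ["$", "a", "b"]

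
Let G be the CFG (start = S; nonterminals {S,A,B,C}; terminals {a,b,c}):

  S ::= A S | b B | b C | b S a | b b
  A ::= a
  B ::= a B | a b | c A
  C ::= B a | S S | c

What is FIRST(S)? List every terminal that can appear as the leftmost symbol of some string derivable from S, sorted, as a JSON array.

FIRST sets, iterate to fixpoint:
[1]
  A via A→a: +{a}
  B via B→a B: +{a}
  B via B→c A: +{c}
  C via C→B a: +{a,c}
  S via S→A S: +{a}
  S via S→b B: +{b}
  FIRST(S)={a,b}  FIRST(A)={a}  FIRST(B)={a,c}  FIRST(C)={a,c}
[2]
  C via C→S S: +{b}
  FIRST(S)={a,b}  FIRST(A)={a}  FIRST(B)={a,c}  FIRST(C)={a,b,c}
[3] (no change)
  FIRST(S)={a,b}  FIRST(A)={a}  FIRST(B)={a,c}  FIRST(C)={a,b,c}

FIRST(S) = ["a", "b"]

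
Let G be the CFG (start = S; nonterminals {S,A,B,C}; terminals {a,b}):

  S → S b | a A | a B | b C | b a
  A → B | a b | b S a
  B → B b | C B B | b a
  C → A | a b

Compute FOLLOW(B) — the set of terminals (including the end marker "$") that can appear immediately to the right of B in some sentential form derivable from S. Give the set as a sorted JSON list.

Compute FIRST by fixpoint:
round 1:
  A via A→a b: +{a}
  A via A→b S a: +{b}
  B via B→b a: +{b}
  C via C→A: +{a,b}
  S via S→a A: +{a}
  S via S→b C: +{b}
  FIRST[S]={a,b}  FIRST[A]={a,b}  FIRST[B]={b}  FIRST[C]={a,b}
round 2:
  B via B→C B B: +{a}
  FIRST[S]={a,b}  FIRST[A]={a,b}  FIRST[B]={a,b}  FIRST[C]={a,b}
round 3: (stable)
  FIRST[S]={a,b}  FIRST[A]={a,b}  FIRST[B]={a,b}  FIRST[C]={a,b}

Compute FOLLOW by fixpoint:
initialize: $ ∈ FOLLOW(S)
iter 1:
  A→b S a: FOLLOW(S) ⊇ FIRST(a) = {a}; new: +{a}
  B→B b: FOLLOW(B) ⊇ FIRST(b) = {b}; new: +{b}
  B→C B B: FOLLOW(C) ⊇ FIRST(B) = {a,b}; new: +{a,b}
  B→C B B: FOLLOW(B) ⊇ FIRST(B) = {a,b}; new: +{a}
  C→A: FOLLOW(A) ⊇ FOLLOW(C) ⊇ {a,b}; new: +{a,b}
  S→S b: FOLLOW(S) ⊇ FIRST(b) = {b}; new: +{b}
  S→a A: FOLLOW(A) ⊇ FOLLOW(S) ⊇ {$,a,b}; new: +{$}
  S→a B: FOLLOW(B) ⊇ FOLLOW(S) ⊇ {$,a,b}; new: +{$}
  S→b C: FOLLOW(C) ⊇ FOLLOW(S) ⊇ {$,a,b}; new: +{$}
  S: {$,a,b}  A: {$,a,b}  B: {$,a,b}  C: {$,a,b}
iter 2: (stable)
  S: {$,a,b}  A: {$,a,b}  B: {$,a,b}  C: {$,a,b}

FOLLOW(B) = ["$", "a", "b"]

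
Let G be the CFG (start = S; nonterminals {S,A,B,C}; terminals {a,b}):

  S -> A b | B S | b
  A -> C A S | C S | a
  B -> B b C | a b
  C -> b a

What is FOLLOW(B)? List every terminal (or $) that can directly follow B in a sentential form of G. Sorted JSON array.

FIRST sets, iterate to fixpoint:
[1]
  A via A→a: +{a}
  B via B→a b: +{a}
  C via C→b a: +{b}
  S via S→A b: +{a}
  S via S→b: +{b}
  S: {a,b}  A: {a}  B: {a}  C: {b}
[2]
  A via A→C A S: +{b}
  S: {a,b}  A: {a,b}  B: {a}  C: {b}
[3] done
  S: {a,b}  A: {a,b}  B: {a}  C: {b}

Compute FOLLOW by fixpoint:
initialize: $ ∈ FOLLOW(S)
iter 1:
  A→C A S: FOLLOW(C) ⊇ FIRST(A) = {a,b}; new: +{a,b}
  A→C A S: FOLLOW(A) ⊇ FIRST(S) = {a,b}; new: +{a,b}
  A→C A S: FOLLOW(S) ⊇ FOLLOW(A) ⊇ {a,b}; new: +{a,b}
  B→B b C: FOLLOW(B) ⊇ FIRST(b) = {b}; new: +{b}
  S→B S: FOLLOW(B) ⊇ FIRST(S) = {a,b}; new: +{a}
  S: {$,a,b}  A: {a,b}  B: {a,b}  C: {a,b}
iter 2: done
  S: {$,a,b}  A: {a,b}  B: {a,b}  C: {a,b}

FOLLOW(B) = ["a", "b"]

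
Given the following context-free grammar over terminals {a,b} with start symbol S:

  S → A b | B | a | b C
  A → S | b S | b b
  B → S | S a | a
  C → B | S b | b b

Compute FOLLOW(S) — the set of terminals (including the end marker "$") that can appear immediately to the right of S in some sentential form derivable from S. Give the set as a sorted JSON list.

FIRST iteration:
pass 1:
  A via A→b S: +{b}
  B via B→a: +{a}
  C via C→B: +{a}
  C via C→b b: +{b}
  S via S→A b: +{b}
  S via S→B: +{a}
  FIRST[S]={a,b}  FIRST[A]={b}  FIRST[B]={a}  FIRST[C]={a,b}
pass 2:
  A via A→S: +{a}
  B via B→S: +{b}
  FIRST[S]={a,b}  FIRST[A]={a,b}  FIRST[B]={a,b}  FIRST[C]={a,b}
pass 3: done
  FIRST[S]={a,b}  FIRST[A]={a,b}  FIRST[B]={a,b}  FIRST[C]={a,b}

FOLLOW iteration:
initialize: $ ∈ FOLLOW(S)
pass 1:
  B→S a: FOLLOW(S) ⊇ FIRST(a) = {a}; new: +{a}
  C→S b: FOLLOW(S) ⊇ FIRST(b) = {b}; new: +{b}
  S→A b: FOLLOW(A) ⊇ FIRST(b) = {b}; new: +{b}
  S→B: FOLLOW(B) ⊇ FOLLOW(S) ⊇ {$,a,b}; new: +{$,a,b}
  S→b C: FOLLOW(C) ⊇ FOLLOW(S) ⊇ {$,a,b}; new: +{$,a,b}
  FOLLOW[S]={$,a,b}  FOLLOW[A]={b}  FOLLOW[B]={$,a,b}  FOLLOW[C]={$,a,b}
pass 2: — fixpoint
  FOLLOW[S]={$,a,b}  FOLLOW[A]={b}  FOLLOW[B]={$,a,b}  FOLLOW[C]={$,a,b}

FOLLOW(S) = ["$", "a", "b"]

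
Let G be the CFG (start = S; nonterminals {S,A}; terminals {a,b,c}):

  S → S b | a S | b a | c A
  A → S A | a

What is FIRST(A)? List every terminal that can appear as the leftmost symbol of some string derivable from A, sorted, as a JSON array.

FIRST sets, iterate to fixpoint:
[1]
  A via A→a: +{a}
  S via S→a S: +{a}
  S via S→b a: +{b}
  S via S→c A: +{c}
  FIRST[S]={a,b,c}  FIRST[A]={a}
[2]
  A via A→S A: +{b,c}
  FIRST[S]={a,b,c}  FIRST[A]={a,b,c}
[3] (no change)
  FIRST[S]={a,b,c}  FIRST[A]={a,b,c}

FIRST(A) = ["a", "b", "c"]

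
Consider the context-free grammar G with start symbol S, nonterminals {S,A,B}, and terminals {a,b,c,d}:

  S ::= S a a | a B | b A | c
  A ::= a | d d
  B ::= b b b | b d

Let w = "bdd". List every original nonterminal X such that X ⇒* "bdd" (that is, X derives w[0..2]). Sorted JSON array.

CNF form of G:
  S -> S X4 | T1 A | T2 B | c
  A -> T0 T0 | a
  B -> T1 T0 | T1 X3
  T0 -> d
  T1 -> b
  T2 -> a
  X3 -> T1 T1
  X4 -> T2 T2

CYK table (by increasing span) — only the sub-triangle for w[0..2]:
  cell(0,0) b: {T1}  orig:{}
  cell(1,1) d: {T0}  orig:{}
  cell(2,2) d: {T0}  orig:{}
  cell(0,1) bd: {B}
  cell(1,2) dd: {A}
  cell(0,2) bdd: {S}

Original NTs in T[0,2] deriving "bdd": ["S"]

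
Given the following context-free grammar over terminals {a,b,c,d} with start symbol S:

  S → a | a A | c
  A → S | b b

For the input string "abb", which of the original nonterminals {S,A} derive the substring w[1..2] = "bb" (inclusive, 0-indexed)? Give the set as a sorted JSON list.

Convert to CNF:
  S -> T0 A | a | c
  A -> T0 A | T1 T1 | a | c
  T0 -> a
  T1 -> b

Fill CYK table bottom-up — only the sub-triangle for w[1..2]:
  cell(1,1) b: {T1}  orig:{}
  cell(2,2) b: {T1}  orig:{}
  cell(1,2) bb: {A}

Original NTs in T[1,2] deriving "bb": ["A"]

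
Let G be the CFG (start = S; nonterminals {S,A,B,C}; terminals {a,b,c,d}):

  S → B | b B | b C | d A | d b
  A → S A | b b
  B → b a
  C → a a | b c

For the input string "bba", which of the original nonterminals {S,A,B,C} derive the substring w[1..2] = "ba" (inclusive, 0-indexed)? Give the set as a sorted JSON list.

CNF form of G:
  S -> T0 B | T0 C | T0 T1 | T3 A | T3 T0
  A -> S A | T0 T0
  B -> T0 T1
  C -> T0 T2 | T1 T1
  T0 -> b
  T1 -> a
  T2 -> c
  T3 -> d

Fill CYK table bottom-up — only the sub-triangle for w[1..2]:
  cell(1,1) b: {T0}  orig:{}
  cell(2,2) a: {T1}  orig:{}
  cell(1,2) ba: {B,S}

Original NTs in T[1,2] deriving "ba": ["B", "S"]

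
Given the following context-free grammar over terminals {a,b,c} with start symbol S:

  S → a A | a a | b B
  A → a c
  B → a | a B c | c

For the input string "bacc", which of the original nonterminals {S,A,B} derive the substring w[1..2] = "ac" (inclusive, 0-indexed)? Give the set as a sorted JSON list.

Convert to CNF:
  S -> T0 A | T0 T0 | T2 B
  A -> T0 T1
  B -> T0 X3 | a | c
  T0 -> a
  T1 -> c
  T2 -> b
  X3 -> B T1

CYK fill — only the sub-triangle for w[1..2]:
  [1..1]={B,T0}  "a"  orig:{B}
  [2..2]={B,T1}  "c"  orig:{B}
  [1..2]={A,X3}  "ac"  orig:{A}

Original NTs in T[1,2] deriving "ac": ["A"]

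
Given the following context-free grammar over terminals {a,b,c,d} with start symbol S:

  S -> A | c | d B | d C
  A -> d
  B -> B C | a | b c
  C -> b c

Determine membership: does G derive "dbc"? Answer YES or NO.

CNF form of G:
  S -> T2 B | T2 C | c | d
  A -> d
  B -> B C | T0 T1 | a
  C -> T0 T1
  T0 -> b
  T1 -> c
  T2 -> d

CYK table (by increasing span):
  [0..0]={A,S,T2}  "d"  orig:{A,S}
  [1..1]={T0}  "b"  orig:{}
  [2..2]={S,T1}  "c"  orig:{S}
  [0..1]=∅  "db"
  [1..2]={B,C}  "bc"
  [0..2]={S}  "dbc"

S ∈ T[0,2] ⇒ YES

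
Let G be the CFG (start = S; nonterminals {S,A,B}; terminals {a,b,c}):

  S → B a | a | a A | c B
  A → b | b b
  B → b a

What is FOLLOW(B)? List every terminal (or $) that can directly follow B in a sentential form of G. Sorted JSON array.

Compute FIRST by fixpoint:
pass 1:
  A via A→b: +{b}
  B via B→b a: +{b}
  S via S→B a: +{b}
  S via S→a: +{a}
  S via S→c B: +{c}
  FIRST(S)={a,b,c}  FIRST(A)={b}  FIRST(B)={b}
pass 2: — fixpoint
  FIRST(S)={a,b,c}  FIRST(A)={b}  FIRST(B)={b}

FOLLOW iteration:
FOLLOW(S) := {$}
round 1:
  S→B a: FOLLOW(B) ⊇ FIRST(a) = {a}; new: +{a}
  S→a A: FOLLOW(A) ⊇ FOLLOW(S) ⊇ {$}; new: +{$}
  S→c B: FOLLOW(B) ⊇ FOLLOW(S) ⊇ {$}; new: +{$}
  FOLLOW[S]={$}  FOLLOW[A]={$}  FOLLOW[B]={$,a}
round 2: done
  FOLLOW[S]={$}  FOLLOW[A]={$}  FOLLOW[B]={$,a}

FOLLOW(B) = ["$", "a"]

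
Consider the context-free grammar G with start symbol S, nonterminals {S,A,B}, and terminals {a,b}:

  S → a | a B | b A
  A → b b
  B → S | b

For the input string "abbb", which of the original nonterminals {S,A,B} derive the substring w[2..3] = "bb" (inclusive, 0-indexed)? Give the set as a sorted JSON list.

Convert to CNF:
  S -> T0 A | T1 B | a
  A -> T0 T0
  B -> T0 A | T1 B | a | b
  T0 -> b
  T1 -> a

CYK table (by increasing span) — only the sub-triangle for w[2..3]:
  [2..2]={B,T0}  "b"  orig:{B}
  [3..3]={B,T0}  "b"  orig:{B}
  [2..3]={A}  "bb"

Original NTs in T[2,3] deriving "bb": ["A"]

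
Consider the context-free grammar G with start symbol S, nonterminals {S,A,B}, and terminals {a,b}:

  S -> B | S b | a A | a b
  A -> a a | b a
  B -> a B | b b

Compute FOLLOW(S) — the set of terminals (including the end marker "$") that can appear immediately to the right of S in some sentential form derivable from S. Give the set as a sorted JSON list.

Compute FIRST by fixpoint:
iter 1:
  A via A→a a: +{a}
  A via A→b a: +{b}
  B via B→a B: +{a}
  B via B→b b: +{b}
  S via S→B: +{a,b}
  FIRST(S)={a,b}  FIRST(A)={a,b}  FIRST(B)={a,b}
iter 2: (stable)
  FIRST(S)={a,b}  FIRST(A)={a,b}  FIRST(B)={a,b}

FOLLOW iteration:
initialize: $ ∈ FOLLOW(S)
iter 1:
  S→B: FOLLOW(B) ⊇ FOLLOW(S) ⊇ {$}; new: +{$}
  S→S b: FOLLOW(S) ⊇ FIRST(b) = {b}; new: +{b}
  S→a A: FOLLOW(A) ⊇ FOLLOW(S) ⊇ {$,b}; new: +{$,b}
  FOLLOW[S]={$,b}  FOLLOW[A]={$,b}  FOLLOW[B]={$}
iter 2:
  S→B: FOLLOW(B) ⊇ FOLLOW(S) ⊇ {$,b}; new: +{b}
  FOLLOW[S]={$,b}  FOLLOW[A]={$,b}  FOLLOW[B]={$,b}
iter 3: done
  FOLLOW[S]={$,b}  FOLLOW[A]={$,b}  FOLLOW[B]={$,b}

FOLLOW(S) = ["$", "b"]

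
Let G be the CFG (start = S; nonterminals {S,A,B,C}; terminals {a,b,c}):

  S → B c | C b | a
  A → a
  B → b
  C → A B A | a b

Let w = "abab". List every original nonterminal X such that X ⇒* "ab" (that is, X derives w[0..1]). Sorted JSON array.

CNF form of G:
  S -> B T2 | C T1 | a
  A -> a
  B -> b
  C -> A X3 | T0 T1
  T0 -> a
  T1 -> b
  T2 -> c
  X3 -> B A

CYK table (by increasing span) — only the sub-triangle for w[0..1]:
  [0..0]={A,S,T0}  "a"  orig:{A,S}
  [1..1]={B,T1}  "b"  orig:{B}
  [0..1]={C}  "ab"

Original NTs in T[0,1] deriving "ab": ["C"]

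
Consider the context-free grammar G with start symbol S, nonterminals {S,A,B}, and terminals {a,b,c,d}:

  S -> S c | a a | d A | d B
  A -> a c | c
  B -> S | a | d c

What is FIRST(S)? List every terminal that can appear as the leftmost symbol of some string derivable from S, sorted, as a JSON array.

Compute FIRST by fixpoint:
[1]
  A via A→a c: +{a}
  A via A→c: +{c}
  B via B→a: +{a}
  B via B→d c: +{d}
  S via S→a a: +{a}
  S via S→d A: +{d}
  FIRST(S)={a,d}  FIRST(A)={a,c}  FIRST(B)={a,d}
[2] done
  FIRST(S)={a,d}  FIRST(A)={a,c}  FIRST(B)={a,d}

FIRST(S) = ["a", "d"]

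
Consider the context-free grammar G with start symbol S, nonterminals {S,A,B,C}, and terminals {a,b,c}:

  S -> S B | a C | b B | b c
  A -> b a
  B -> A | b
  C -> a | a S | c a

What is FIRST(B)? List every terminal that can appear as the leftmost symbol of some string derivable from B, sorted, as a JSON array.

FIRST sets, iterate to fixpoint:
pass 1:
  A via A→b a: +{b}
  B via B→A: +{b}
  C via C→a: +{a}
  C via C→c a: +{c}
  S via S→a C: +{a}
  S via S→b B: +{b}
  FIRST[S]={a,b}  FIRST[A]={b}  FIRST[B]={b}  FIRST[C]={a,c}
pass 2: done
  FIRST[S]={a,b}  FIRST[A]={b}  FIRST[B]={b}  FIRST[C]={a,c}

FIRST(B) = ["b"]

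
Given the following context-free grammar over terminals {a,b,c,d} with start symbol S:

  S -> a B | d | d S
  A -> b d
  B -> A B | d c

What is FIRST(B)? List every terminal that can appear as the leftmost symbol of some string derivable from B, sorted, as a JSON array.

Compute FIRST by fixpoint:
[1]
  A via A→b d: +{b}
  B via B→A B: +{b}
  B via B→d c: +{d}
  S via S→a B: +{a}
  S via S→d: +{d}
  FIRST(S)={a,d}  FIRST(A)={b}  FIRST(B)={b,d}
[2] — fixpoint
  FIRST(S)={a,d}  FIRST(A)={b}  FIRST(B)={b,d}

FIRST(B) = ["b", "d"]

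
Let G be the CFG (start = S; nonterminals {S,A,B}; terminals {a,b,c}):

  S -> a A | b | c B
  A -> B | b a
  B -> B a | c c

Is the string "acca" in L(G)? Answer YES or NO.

Convert to CNF:
  S -> T0 A | T2 B | b
  A -> B T0 | T1 T0 | T2 T2
  B -> B T0 | T2 T2
  T0 -> a
  T1 -> b
  T2 -> c

CYK table (by increasing span):
  T[0,0] 'a' = {T0}  orig:{}
  T[1,1] 'c' = {T2}  orig:{}
  T[2,2] 'c' = {T2}  orig:{}
  T[3,3] 'a' = {T0}  orig:{}
  T[0,1] 'ac' = ∅
  T[1,2] 'cc' = {A,B}
  T[2,3] 'ca' = ∅
  T[0,2] 'acc' = {S}
  T[1,3] 'cca' = {A,B}
  T[0,3] 'acca' = {S}

S ∈ T[0,3] ⇒ YES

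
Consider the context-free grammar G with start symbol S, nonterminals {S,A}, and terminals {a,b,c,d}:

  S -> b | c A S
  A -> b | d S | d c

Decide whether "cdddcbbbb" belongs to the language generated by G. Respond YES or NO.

Convert to CNF:
  S -> T1 X2 | b
  A -> T0 S | T0 T1 | b
  T0 -> d
  T1 -> c
  X2 -> A S

CYK table (by increasing span):
  [0..0]={T1}  "c"  orig:{}
  [1..1]={T0}  "d"  orig:{}
  [2..2]={T0}  "d"  orig:{}
  [3..3]={T0}  "d"  orig:{}
  [4..4]={T1}  "c"  orig:{}
  [5..5]={A,S}  "b"
  [6..6]={A,S}  "b"
  [7..7]={A,S}  "b"
  [8..8]={A,S}  "b"
  [0..1]=∅  "cd"
  [1..2]=∅  "dd"
  [2..3]=∅  "dd"
  [3..4]={A}  "dc"
  [4..5]=∅  "cb"
  [5..6]={X2}  "bb"  orig:{}
  [6..7]={X2}  "bb"  orig:{}
  [7..8]={X2}  "bb"  orig:{}
  [0..2]=∅  "cdd"
  [1..3]=∅  "ddd"
  [2..4]=∅  "ddc"
  [3..5]={X2}  "dcb"  orig:{}
  [4..6]={S}  "cbb"
  [5..7]=∅  "bbb"
  [6..8]=∅  "bbb"
  [0..3]=∅  "cddd"
  [1..4]=∅  "dddc"
  [2..5]=∅  "ddcb"
  [3..6]={A}  "dcbb"
  [4..7]=∅  "cbbb"
  [5..8]=∅  "bbbb"
  [0..4]=∅  "cdddc"
  [1..5]=∅  "dddcb"
  [2..6]=∅  "ddcbb"
  [3..7]={X2}  "dcbbb"  orig:{}
  [4..8]=∅  "cbbbb"
  [0..5]=∅  "cdddcb"
  [1..6]=∅  "dddcbb"
  [2..7]=∅  "ddcbbb"
  [3..8]=∅  "dcbbbb"
  [0..6]=∅  "cdddcbb"
  [1..7]=∅  "dddcbbb"
  [2..8]=∅  "ddcbbbb"
  [0..7]=∅  "cdddcbbb"
  [1..8]=∅  "dddcbbbb"
  [0..8]=∅  "cdddcbbbb"

S ∉ T[0,8] ⇒ NO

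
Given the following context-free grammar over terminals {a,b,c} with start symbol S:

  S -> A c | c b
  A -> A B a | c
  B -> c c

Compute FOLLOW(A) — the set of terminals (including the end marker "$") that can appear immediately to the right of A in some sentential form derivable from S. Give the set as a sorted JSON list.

FIRST sets, iterate to fixpoint:
round 1:
  A via A→c: +{c}
  B via B→c c: +{c}
  S via S→A c: +{c}
  FIRST[S]={c}  FIRST[A]={c}  FIRST[B]={c}
round 2: done
  FIRST[S]={c}  FIRST[A]={c}  FIRST[B]={c}

Compute FOLLOW by fixpoint:
initialize: $ ∈ FOLLOW(S)
[1]
  A→A B a: FOLLOW(A) ⊇ FIRST(B) = {c}; new: +{c}
  A→A B a: FOLLOW(B) ⊇ FIRST(a) = {a}; new: +{a}
  FOLLOW(S)={$}  FOLLOW(A)={c}  FOLLOW(B)={a}
[2] — fixpoint
  FOLLOW(S)={$}  FOLLOW(A)={c}  FOLLOW(B)={a}

FOLLOW(A) = ["c"]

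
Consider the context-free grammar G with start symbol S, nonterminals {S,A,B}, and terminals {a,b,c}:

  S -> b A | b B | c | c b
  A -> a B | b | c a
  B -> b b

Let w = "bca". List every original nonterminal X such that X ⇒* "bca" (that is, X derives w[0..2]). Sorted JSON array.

Convert to CNF:
  S -> T1 T2 | T2 A | T2 B | c
  A -> T0 B | T1 T0 | b
  B -> T2 T2
  T0 -> a
  T1 -> c
  T2 -> b

CYK fill (cells [i..j] with 0 ≤ i ≤ j ≤ 2 only):
  cell(0,0) b: {A,T2}  orig:{A}
  cell(1,1) c: {S,T1}  orig:{S}
  cell(2,2) a: {T0}  orig:{}
  cell(0,1) bc: ∅
  cell(1,2) ca: {A}
  cell(0,2) bca: {S}

Original NTs in T[0,2] deriving "bca": ["S"]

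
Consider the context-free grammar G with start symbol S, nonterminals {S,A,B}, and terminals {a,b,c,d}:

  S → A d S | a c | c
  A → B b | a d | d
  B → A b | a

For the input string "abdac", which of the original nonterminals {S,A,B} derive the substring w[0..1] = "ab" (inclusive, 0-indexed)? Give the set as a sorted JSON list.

Convert to CNF:
  S -> A X4 | T1 T3 | c
  A -> B T0 | T1 T2 | d
  B -> A T0 | a
  T0 -> b
  T1 -> a
  T2 -> d
  T3 -> c
  X4 -> T2 S

CYK fill (cells [i..j] with 0 ≤ i ≤ j ≤ 1 only):
  cell(0,0) a: {B,T1}  orig:{B}
  cell(1,1) b: {T0}  orig:{}
  cell(0,1) ab: {A}

Original NTs in T[0,1] deriving "ab": ["A"]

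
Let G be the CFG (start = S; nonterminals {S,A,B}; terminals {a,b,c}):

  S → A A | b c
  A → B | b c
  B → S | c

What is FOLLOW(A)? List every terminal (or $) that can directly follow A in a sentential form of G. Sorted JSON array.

FIRST iteration:
iter 1:
  A via A→b c: +{b}
  B via B→c: +{c}
  S via S→A A: +{b}
  FIRST[S]={b}  FIRST[A]={b}  FIRST[B]={c}
iter 2:
  A via A→B: +{c}
  B via B→S: +{b}
  S via S→A A: +{c}
  FIRST[S]={b,c}  FIRST[A]={b,c}  FIRST[B]={b,c}
iter 3: done
  FIRST[S]={b,c}  FIRST[A]={b,c}  FIRST[B]={b,c}

FOLLOW sets:
seed FOLLOW(S) with $
iter 1:
  S→A A: FOLLOW(A) ⊇ FIRST(A) = {b,c}; new: +{b,c}
  S→A A: FOLLOW(A) ⊇ FOLLOW(S) ⊇ {$}; new: +{$}
  S: {$}  A: {$,b,c}  B: {}
iter 2:
  A→B: FOLLOW(B) ⊇ FOLLOW(A) ⊇ {$,b,c}; new: +{$,b,c}
  B→S: FOLLOW(S) ⊇ FOLLOW(B) ⊇ {$,b,c}; new: +{b,c}
  S: {$,b,c}  A: {$,b,c}  B: {$,b,c}
iter 3: (stable)
  S: {$,b,c}  A: {$,b,c}  B: {$,b,c}

FOLLOW(A) = ["$", "b", "c"]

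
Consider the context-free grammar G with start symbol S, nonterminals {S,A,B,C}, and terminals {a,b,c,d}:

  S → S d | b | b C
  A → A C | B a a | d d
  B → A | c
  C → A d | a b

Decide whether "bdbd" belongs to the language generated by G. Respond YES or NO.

CNF form of G:
  S -> S T1 | T2 C | b
  A -> A C | B X3 | T1 T1
  B -> A C | B X4 | T1 T1 | c
  C -> A T1 | T0 T2
  T0 -> a
  T1 -> d
  T2 -> b
  X3 -> T0 T0
  X4 -> T0 T0

CYK table (by increasing span):
  T[0,0] 'b' = {S,T2}  orig:{S}
  T[1,1] 'd' = {T1}  orig:{}
  T[2,2] 'b' = {S,T2}  orig:{S}
  T[3,3] 'd' = {T1}  orig:{}
  T[0,1] 'bd' = {S}
  T[1,2] 'db' = ∅
  T[2,3] 'bd' = {S}
  T[0,2] 'bdb' = ∅
  T[1,3] 'dbd' = ∅
  T[0,3] 'bdbd' = ∅

S ∉ T[0,3] ⇒ NO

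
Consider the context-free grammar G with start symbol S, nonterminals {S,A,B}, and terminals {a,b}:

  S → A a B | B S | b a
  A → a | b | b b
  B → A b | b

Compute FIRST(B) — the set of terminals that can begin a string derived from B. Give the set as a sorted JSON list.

Compute FIRST by fixpoint:
[1]
  A via A→a: +{a}
  A via A→b: +{b}
  B via B→A b: +{a,b}
  S via S→A a B: +{a,b}
  S: {a,b}  A: {a,b}  B: {a,b}
[2] (stable)
  S: {a,b}  A: {a,b}  B: {a,b}

FIRST(B) = ["a", "b"]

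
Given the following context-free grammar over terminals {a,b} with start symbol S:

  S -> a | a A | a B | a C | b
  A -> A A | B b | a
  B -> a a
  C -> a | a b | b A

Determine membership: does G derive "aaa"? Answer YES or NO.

CNF form of G:
  S -> T1 A | T1 B | T1 C | a | b
  A -> A A | B T0 | a
  B -> T1 T1
  C -> T0 A | T1 T0 | a
  T0 -> b
  T1 -> a

Fill CYK table bottom-up:
  cell(0,0) a: {A,C,S,T1}  orig:{A,C,S}
  cell(1,1) a: {A,C,S,T1}  orig:{A,C,S}
  cell(2,2) a: {A,C,S,T1}  orig:{A,C,S}
  cell(0,1) aa: {A,B,S}
  cell(1,2) aa: {A,B,S}
  cell(0,2) aaa: {A,S}

S ∈ T[0,2] ⇒ YES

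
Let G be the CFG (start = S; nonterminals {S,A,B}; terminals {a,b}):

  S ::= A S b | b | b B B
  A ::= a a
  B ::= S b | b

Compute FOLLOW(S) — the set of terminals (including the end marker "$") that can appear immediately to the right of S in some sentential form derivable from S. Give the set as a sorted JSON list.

FIRST sets, iterate to fixpoint:
iter 1:
  A via A→a a: +{a}
  B via B→b: +{b}
  S via S→A S b: +{a}
  S via S→b: +{b}
  FIRST[S]={a,b}  FIRST[A]={a}  FIRST[B]={b}
iter 2:
  B via B→S b: +{a}
  FIRST[S]={a,b}  FIRST[A]={a}  FIRST[B]={a,b}
iter 3: — fixpoint
  FIRST[S]={a,b}  FIRST[A]={a}  FIRST[B]={a,b}

FOLLOW sets:
FOLLOW(S) := {$}
round 1:
  B→S b: FOLLOW(S) ⊇ FIRST(b) = {b}; new: +{b}
  S→A S b: FOLLOW(A) ⊇ FIRST(S) = {a,b}; new: +{a,b}
  S→b B B: FOLLOW(B) ⊇ FIRST(B) = {a,b}; new: +{a,b}
  S→b B B: FOLLOW(B) ⊇ FOLLOW(S) ⊇ {$,b}; new: +{$}
  FOLLOW(S)={$,b}  FOLLOW(A)={a,b}  FOLLOW(B)={$,a,b}
round 2: — fixpoint
  FOLLOW(S)={$,b}  FOLLOW(A)={a,b}  FOLLOW(B)={$,a,b}

FOLLOW(S) = ["$", "b"]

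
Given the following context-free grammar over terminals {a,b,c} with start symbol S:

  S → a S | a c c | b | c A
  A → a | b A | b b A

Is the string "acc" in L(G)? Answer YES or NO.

CNF form of G:
  S -> T1 S | T1 X4 | T2 A | b
  A -> T0 A | T0 X3 | a
  T0 -> b
  T1 -> a
  T2 -> c
  X3 -> T0 A
  X4 -> T2 T2

CYK fill:
  [0..0]={A,T1}  "a"  orig:{A}
  [1..1]={T2}  "c"  orig:{}
  [2..2]={T2}  "c"  orig:{}
  [0..1]=∅  "ac"
  [1..2]={X4}  "cc"  orig:{}
  [0..2]={S}  "acc"

S ∈ T[0,2] ⇒ YES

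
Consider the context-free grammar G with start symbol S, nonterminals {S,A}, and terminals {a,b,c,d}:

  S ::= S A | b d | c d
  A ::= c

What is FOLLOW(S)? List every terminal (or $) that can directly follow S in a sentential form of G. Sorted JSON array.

Compute FIRST by fixpoint:
round 1:
  A via A→c: +{c}
  S via S→b d: +{b}
  S via S→c d: +{c}
  S: {b,c}  A: {c}
round 2: (no change)
  S: {b,c}  A: {c}

FOLLOW sets:
seed FOLLOW(S) with $
round 1:
  S→S A: FOLLOW(S) ⊇ FIRST(A) = {c}; new: +{c}
  S→S A: FOLLOW(A) ⊇ FOLLOW(S) ⊇ {$,c}; new: +{$,c}
  FOLLOW(S)={$,c}  FOLLOW(A)={$,c}
round 2: — fixpoint
  FOLLOW(S)={$,c}  FOLLOW(A)={$,c}

FOLLOW(S) = ["$", "c"]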